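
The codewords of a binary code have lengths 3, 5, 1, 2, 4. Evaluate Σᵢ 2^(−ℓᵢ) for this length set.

0.96875

With common denominator 2^5 = 32: Σ 2^(−ℓᵢ) = 4/32 + 1/32 + 16/32 + 8/32 + 2/32 = 31/32 = 0.96875.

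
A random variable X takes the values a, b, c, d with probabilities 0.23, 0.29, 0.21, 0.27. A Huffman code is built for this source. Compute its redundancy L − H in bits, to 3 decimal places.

Entropy H = −Σ p log₂ p ≈ 1.9884 bits.
Huffman merges: 21/100+23/100→11/25; 27/100+29/100→14/25; 11/25+14/25→1. L = 2 ≈ 2.0000.
L − H = 2.0000 − 1.9884 = 0.012 bits.

0.012 bits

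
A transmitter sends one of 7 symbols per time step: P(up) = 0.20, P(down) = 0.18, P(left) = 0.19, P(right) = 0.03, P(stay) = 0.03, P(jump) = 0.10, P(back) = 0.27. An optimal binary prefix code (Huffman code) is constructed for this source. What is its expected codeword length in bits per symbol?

Repeatedly combine the two least-probable nodes; the expected code length is the sum of the merged weights.
merge 3/100 + 3/100 → 3/50
merge 3/50 + 1/10 → 4/25
merge 4/25 + 9/50 → 17/50
merge 19/100 + 1/5 → 39/100
merge 27/100 + 17/50 → 61/100
merge 39/100 + 61/100 → 1
L = 3/50 + 4/25 + 17/50 + 39/100 + 61/100 + 1 = 64/25 = 2.56 bits/symbol.

2.56 bits/symbol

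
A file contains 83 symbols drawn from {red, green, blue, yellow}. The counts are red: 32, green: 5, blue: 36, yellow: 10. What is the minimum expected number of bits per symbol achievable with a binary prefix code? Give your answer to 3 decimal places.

1.747 bits/symbol

Probabilities are the counts divided by 83.
Repeatedly combine the two least-probable nodes; the expected code length is the sum of the merged weights.
merge 5/83 + 10/83 → 15/83
merge 15/83 + 32/83 → 47/83
merge 36/83 + 47/83 → 1
L = 15/83 + 47/83 + 1 = 145/83 ≈ 1.747 bits/symbol.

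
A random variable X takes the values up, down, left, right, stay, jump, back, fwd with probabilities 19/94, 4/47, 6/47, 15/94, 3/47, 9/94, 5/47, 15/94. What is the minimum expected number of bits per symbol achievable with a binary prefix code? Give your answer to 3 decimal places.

Repeatedly combine the two least-probable nodes; the expected code length is the sum of the merged weights.
merge 3/47 + 4/47 → 7/47
merge 9/94 + 5/47 → 19/94
merge 6/47 + 7/47 → 13/47
merge 15/94 + 15/94 → 15/47
merge 19/94 + 19/94 → 19/47
merge 13/47 + 15/47 → 28/47
merge 19/47 + 28/47 → 1
L = 7/47 + 19/94 + 13/47 + 15/47 + 19/47 + 28/47 + 1 = 277/94 ≈ 2.947 bits/symbol.

2.947 bits/symbol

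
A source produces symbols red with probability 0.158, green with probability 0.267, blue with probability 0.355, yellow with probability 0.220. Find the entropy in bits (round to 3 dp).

H = −Σ pᵢ log₂ pᵢ.
−0.158·log₂(0.158) = 0.4206
−0.267·log₂(0.267) = 0.5087
−0.355·log₂(0.355) = 0.5304
−0.220·log₂(0.220) = 0.4806
Sum ≈ 1.9402 → 1.940 bits.

1.940 bits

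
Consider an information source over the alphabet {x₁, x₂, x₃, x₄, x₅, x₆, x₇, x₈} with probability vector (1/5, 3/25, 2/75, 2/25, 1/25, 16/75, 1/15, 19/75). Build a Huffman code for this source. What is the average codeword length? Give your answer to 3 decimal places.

Repeatedly combine the two least-probable nodes; the expected code length is the sum of the merged weights.
merge 2/75 + 1/25 → 1/15
merge 1/15 + 1/15 → 2/15
merge 2/25 + 3/25 → 1/5
merge 2/15 + 1/5 → 1/3
merge 1/5 + 16/75 → 31/75
merge 19/75 + 1/3 → 44/75
merge 31/75 + 44/75 → 1
L = 1/15 + 2/15 + 1/5 + 1/3 + 31/75 + 44/75 + 1 = 41/15 ≈ 2.733 bits/symbol.

2.733 bits/symbol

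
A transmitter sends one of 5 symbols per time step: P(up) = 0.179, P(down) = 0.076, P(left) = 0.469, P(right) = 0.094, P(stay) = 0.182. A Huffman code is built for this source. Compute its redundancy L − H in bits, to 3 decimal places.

0.043 bits

Entropy H = −Σ p log₂ p ≈ 2.0071 bits.
Huffman merges: 19/250+47/500→17/100; 17/100+179/1000→349/1000; 91/500+349/1000→531/1000; 469/1000+531/1000→1. L = 41/20 ≈ 2.0500.
L − H = 2.0500 − 2.0071 = 0.043 bits.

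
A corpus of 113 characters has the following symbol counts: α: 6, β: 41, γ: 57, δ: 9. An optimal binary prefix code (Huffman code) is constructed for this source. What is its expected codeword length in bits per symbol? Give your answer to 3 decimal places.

Probabilities are the counts divided by 113.
Repeatedly combine the two least-probable nodes; the expected code length is the sum of the merged weights.
merge 6/113 + 9/113 → 15/113
merge 15/113 + 41/113 → 56/113
merge 56/113 + 57/113 → 1
L = 15/113 + 56/113 + 1 = 184/113 ≈ 1.628 bits/symbol.

1.628 bits/symbol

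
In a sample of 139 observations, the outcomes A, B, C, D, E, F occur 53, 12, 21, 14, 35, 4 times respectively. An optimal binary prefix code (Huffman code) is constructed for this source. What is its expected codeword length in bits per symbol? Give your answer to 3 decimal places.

2.317 bits/symbol

Probabilities are the counts divided by 139.
Repeatedly combine the two least-probable nodes; the expected code length is the sum of the merged weights.
merge 4/139 + 12/139 → 16/139
merge 14/139 + 16/139 → 30/139
merge 21/139 + 30/139 → 51/139
merge 35/139 + 51/139 → 86/139
merge 53/139 + 86/139 → 1
L = 16/139 + 30/139 + 51/139 + 86/139 + 1 = 322/139 ≈ 2.317 bits/symbol.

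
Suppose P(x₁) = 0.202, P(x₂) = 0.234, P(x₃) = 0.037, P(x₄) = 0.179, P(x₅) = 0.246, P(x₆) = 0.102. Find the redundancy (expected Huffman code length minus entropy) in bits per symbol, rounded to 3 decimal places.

0.047 bits

Entropy H = −Σ p log₂ p ≈ 2.4104 bits.
Huffman merges: 37/1000+51/500→139/1000; 139/1000+179/1000→159/500; 101/500+117/500→109/250; 123/500+159/500→141/250; 109/250+141/250→1. L = 2457/1000 ≈ 2.4570.
L − H = 2.4570 − 2.4104 = 0.047 bits.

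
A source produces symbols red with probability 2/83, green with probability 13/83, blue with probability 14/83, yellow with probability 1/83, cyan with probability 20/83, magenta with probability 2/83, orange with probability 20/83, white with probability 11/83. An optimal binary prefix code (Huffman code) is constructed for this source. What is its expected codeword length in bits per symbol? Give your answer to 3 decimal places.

Repeatedly combine the two least-probable nodes; the expected code length is the sum of the merged weights.
merge 1/83 + 2/83 → 3/83
merge 2/83 + 3/83 → 5/83
merge 5/83 + 11/83 → 16/83
merge 13/83 + 14/83 → 27/83
merge 16/83 + 20/83 → 36/83
merge 20/83 + 27/83 → 47/83
merge 36/83 + 47/83 → 1
L = 3/83 + 5/83 + 16/83 + 27/83 + 36/83 + 47/83 + 1 = 217/83 ≈ 2.614 bits/symbol.

2.614 bits/symbol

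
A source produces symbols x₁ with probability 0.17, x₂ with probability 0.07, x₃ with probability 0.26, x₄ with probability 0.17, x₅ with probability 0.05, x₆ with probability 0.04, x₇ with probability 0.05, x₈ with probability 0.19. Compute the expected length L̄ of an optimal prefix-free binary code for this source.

2.76 bits/symbol

Repeatedly combine the two least-probable nodes; the expected code length is the sum of the merged weights.
merge 1/25 + 1/20 → 9/100
merge 1/20 + 7/100 → 3/25
merge 9/100 + 3/25 → 21/100
merge 17/100 + 17/100 → 17/50
merge 19/100 + 21/100 → 2/5
merge 13/50 + 17/50 → 3/5
merge 2/5 + 3/5 → 1
L = 9/100 + 3/25 + 21/100 + 17/50 + 2/5 + 3/5 + 1 = 69/25 = 2.76 bits/symbol.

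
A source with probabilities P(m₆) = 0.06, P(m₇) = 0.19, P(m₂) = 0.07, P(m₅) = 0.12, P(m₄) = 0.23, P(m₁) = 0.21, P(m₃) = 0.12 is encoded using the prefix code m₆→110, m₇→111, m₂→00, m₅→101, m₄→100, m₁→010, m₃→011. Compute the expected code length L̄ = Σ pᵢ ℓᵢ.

2.93 bits/symbol

L̄ = Σ pᵢ·ℓᵢ = 0.06·3 + 0.19·3 + 0.07·2 + 0.12·3 + 0.23·3 + 0.21·3 + 0.12·3 = 2.93 bits/symbol.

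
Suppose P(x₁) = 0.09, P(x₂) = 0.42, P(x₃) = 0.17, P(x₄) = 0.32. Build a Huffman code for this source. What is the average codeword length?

Repeatedly combine the two least-probable nodes; the expected code length is the sum of the merged weights.
merge 9/100 + 17/100 → 13/50
merge 13/50 + 8/25 → 29/50
merge 21/50 + 29/50 → 1
L = 13/50 + 29/50 + 1 = 46/25 = 1.84 bits/symbol.

1.84 bits/symbol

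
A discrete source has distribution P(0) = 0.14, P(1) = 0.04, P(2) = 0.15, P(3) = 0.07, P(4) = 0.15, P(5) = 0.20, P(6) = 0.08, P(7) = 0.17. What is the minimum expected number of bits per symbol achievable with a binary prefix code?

2.91 bits/symbol

Repeatedly combine the two least-probable nodes; the expected code length is the sum of the merged weights.
merge 1/25 + 7/100 → 11/100
merge 2/25 + 11/100 → 19/100
merge 7/50 + 3/20 → 29/100
merge 3/20 + 17/100 → 8/25
merge 19/100 + 1/5 → 39/100
merge 29/100 + 8/25 → 61/100
merge 39/100 + 61/100 → 1
L = 11/100 + 19/100 + 29/100 + 8/25 + 39/100 + 61/100 + 1 = 291/100 = 2.91 bits/symbol.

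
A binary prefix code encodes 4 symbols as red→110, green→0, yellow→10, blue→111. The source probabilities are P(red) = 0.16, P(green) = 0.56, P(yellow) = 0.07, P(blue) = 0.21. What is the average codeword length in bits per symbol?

1.81 bits/symbol

L̄ = Σ pᵢ·ℓᵢ = 0.16·3 + 0.56·1 + 0.07·2 + 0.21·3 = 1.81 bits/symbol.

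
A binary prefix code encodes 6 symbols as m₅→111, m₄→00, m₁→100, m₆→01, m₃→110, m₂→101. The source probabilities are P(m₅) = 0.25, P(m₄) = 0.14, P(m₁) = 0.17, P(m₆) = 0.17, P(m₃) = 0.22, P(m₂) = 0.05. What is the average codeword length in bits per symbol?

2.69 bits/symbol

L̄ = Σ pᵢ·ℓᵢ = 0.25·3 + 0.14·2 + 0.17·3 + 0.17·2 + 0.22·3 + 0.05·3 = 2.69 bits/symbol.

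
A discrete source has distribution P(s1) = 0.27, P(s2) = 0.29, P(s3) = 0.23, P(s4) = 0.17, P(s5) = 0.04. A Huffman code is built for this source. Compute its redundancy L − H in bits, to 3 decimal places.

0.074 bits

Entropy H = −Σ p log₂ p ≈ 2.1359 bits.
Huffman merges: 1/25+17/100→21/100; 21/100+23/100→11/25; 27/100+29/100→14/25; 11/25+14/25→1. L = 221/100 ≈ 2.2100.
L − H = 2.2100 − 2.1359 = 0.074 bits.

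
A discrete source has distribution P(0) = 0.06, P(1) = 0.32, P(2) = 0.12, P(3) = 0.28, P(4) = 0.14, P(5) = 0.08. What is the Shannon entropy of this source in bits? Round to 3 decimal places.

2.339 bits

H = −Σ pᵢ log₂ pᵢ.
−0.06·log₂(0.06) = 0.2435
−0.32·log₂(0.32) = 0.5260
−0.12·log₂(0.12) = 0.3671
−0.28·log₂(0.28) = 0.5142
−0.14·log₂(0.14) = 0.3971
−0.08·log₂(0.08) = 0.2915
Sum ≈ 2.3395 → 2.339 bits.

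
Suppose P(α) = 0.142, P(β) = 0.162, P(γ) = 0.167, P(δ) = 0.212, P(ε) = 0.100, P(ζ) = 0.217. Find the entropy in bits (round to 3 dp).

H = −Σ pᵢ log₂ pᵢ.
−0.142·log₂(0.142) = 0.3999
−0.162·log₂(0.162) = 0.4254
−0.167·log₂(0.167) = 0.4312
−0.212·log₂(0.212) = 0.4744
−0.100·log₂(0.100) = 0.3322
−0.217·log₂(0.217) = 0.4783
Sum ≈ 2.5414 → 2.541 bits.

2.541 bits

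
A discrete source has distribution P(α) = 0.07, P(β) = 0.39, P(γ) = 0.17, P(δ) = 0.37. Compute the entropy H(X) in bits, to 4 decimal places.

1.7637 bits

H = −Σ pᵢ log₂ pᵢ.
−0.07·log₂(0.07) = 0.2686
−0.39·log₂(0.39) = 0.5298
−0.17·log₂(0.17) = 0.4346
−0.37·log₂(0.37) = 0.5307
Sum ≈ 1.7637 → 1.7637 bits.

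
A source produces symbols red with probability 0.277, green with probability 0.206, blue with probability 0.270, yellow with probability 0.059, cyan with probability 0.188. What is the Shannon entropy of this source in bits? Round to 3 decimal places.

H = −Σ pᵢ log₂ pᵢ.
−0.277·log₂(0.277) = 0.5130
−0.206·log₂(0.206) = 0.4695
−0.270·log₂(0.270) = 0.5100
−0.059·log₂(0.059) = 0.2409
−0.188·log₂(0.188) = 0.4533
Sum ≈ 2.1868 → 2.187 bits.

2.187 bits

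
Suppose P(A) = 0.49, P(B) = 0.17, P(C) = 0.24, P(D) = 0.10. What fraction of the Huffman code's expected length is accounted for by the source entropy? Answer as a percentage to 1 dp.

99.2%

Entropy H = −Σ p log₂ p ≈ 1.7652 bits.
Huffman merges: 1/10+17/100→27/100; 6/25+27/100→51/100; 49/100+51/100→1. L = 89/50 ≈ 1.7800.
Efficiency = H/L = 1.7652/1.7800 = 99.2%.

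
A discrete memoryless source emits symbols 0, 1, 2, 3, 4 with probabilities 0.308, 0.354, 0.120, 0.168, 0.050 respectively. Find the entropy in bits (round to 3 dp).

H = −Σ pᵢ log₂ pᵢ.
−0.308·log₂(0.308) = 0.5233
−0.354·log₂(0.354) = 0.5304
−0.120·log₂(0.120) = 0.3671
−0.168·log₂(0.168) = 0.4323
−0.050·log₂(0.050) = 0.2161
Sum ≈ 2.0692 → 2.069 bits.

2.069 bits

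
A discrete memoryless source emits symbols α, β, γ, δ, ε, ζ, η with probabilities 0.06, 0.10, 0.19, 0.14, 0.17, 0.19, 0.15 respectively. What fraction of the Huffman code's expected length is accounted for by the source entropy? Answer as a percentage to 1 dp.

Entropy H = −Σ p log₂ p ≈ 2.7284 bits.
Huffman merges: 3/50+1/10→4/25; 7/50+3/20→29/100; 4/25+17/100→33/100; 19/100+19/100→19/50; 29/100+33/100→31/50; 19/50+31/50→1. L = 139/50 ≈ 2.7800.
Efficiency = H/L = 2.7284/2.7800 = 98.1%.

98.1%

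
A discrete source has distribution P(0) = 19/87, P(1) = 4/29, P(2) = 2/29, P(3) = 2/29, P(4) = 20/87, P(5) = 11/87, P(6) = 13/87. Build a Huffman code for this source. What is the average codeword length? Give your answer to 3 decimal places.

Repeatedly combine the two least-probable nodes; the expected code length is the sum of the merged weights.
merge 2/29 + 2/29 → 4/29
merge 11/87 + 4/29 → 23/87
merge 4/29 + 13/87 → 25/87
merge 19/87 + 20/87 → 13/29
merge 23/87 + 25/87 → 16/29
merge 13/29 + 16/29 → 1
L = 4/29 + 23/87 + 25/87 + 13/29 + 16/29 + 1 = 78/29 ≈ 2.690 bits/symbol.

2.690 bits/symbol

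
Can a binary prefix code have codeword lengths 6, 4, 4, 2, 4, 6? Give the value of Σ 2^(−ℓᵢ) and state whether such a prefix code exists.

0.46875; yes

With common denominator 2^6 = 64: Σ 2^(−ℓᵢ) = 1/64 + 4/64 + 4/64 + 16/64 + 4/64 + 1/64 = 30/64 = 0.46875.
Kraft's inequality requires Σ ≤ 1; here Σ = 0.46875 ≤ 1, so such a prefix code exists.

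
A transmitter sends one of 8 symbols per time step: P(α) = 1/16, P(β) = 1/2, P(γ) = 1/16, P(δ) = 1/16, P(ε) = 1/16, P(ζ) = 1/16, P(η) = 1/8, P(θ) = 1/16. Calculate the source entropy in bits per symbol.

Each probability is a power of 1/2, so log₂(1/p) is an integer.
H = Σ p·log₂(1/p) = 1/16·4 + 1/2·1 + 1/16·4 + 1/16·4 + 1/16·4 + 1/16·4 + 1/8·3 + 1/16·4 = 2.375 bits.

2.375 bits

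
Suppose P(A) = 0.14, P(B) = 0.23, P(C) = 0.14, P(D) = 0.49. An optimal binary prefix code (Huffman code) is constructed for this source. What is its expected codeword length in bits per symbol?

Repeatedly combine the two least-probable nodes; the expected code length is the sum of the merged weights.
merge 7/50 + 7/50 → 7/25
merge 23/100 + 7/25 → 51/100
merge 49/100 + 51/100 → 1
L = 7/25 + 51/100 + 1 = 179/100 = 1.79 bits/symbol.

1.79 bits/symbol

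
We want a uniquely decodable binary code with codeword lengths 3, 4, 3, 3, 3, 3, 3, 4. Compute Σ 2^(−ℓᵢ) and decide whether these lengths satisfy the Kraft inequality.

0.875; yes

With common denominator 2^4 = 16: Σ 2^(−ℓᵢ) = 2/16 + 1/16 + 2/16 + 2/16 + 2/16 + 2/16 + 2/16 + 1/16 = 14/16 = 0.875.
Kraft's inequality requires Σ ≤ 1; here Σ = 0.875 ≤ 1, so such a prefix code exists.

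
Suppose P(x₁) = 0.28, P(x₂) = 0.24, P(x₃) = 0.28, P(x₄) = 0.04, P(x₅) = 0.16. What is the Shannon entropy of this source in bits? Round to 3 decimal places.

2.131 bits

H = −Σ pᵢ log₂ pᵢ.
−0.28·log₂(0.28) = 0.5142
−0.24·log₂(0.24) = 0.4941
−0.28·log₂(0.28) = 0.5142
−0.04·log₂(0.04) = 0.1858
−0.16·log₂(0.16) = 0.4230
Sum ≈ 2.1313 → 2.131 bits.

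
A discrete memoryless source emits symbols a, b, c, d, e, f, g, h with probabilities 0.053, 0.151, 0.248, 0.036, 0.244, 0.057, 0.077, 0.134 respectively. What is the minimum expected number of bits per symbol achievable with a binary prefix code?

Repeatedly combine the two least-probable nodes; the expected code length is the sum of the merged weights.
merge 9/250 + 53/1000 → 89/1000
merge 57/1000 + 77/1000 → 67/500
merge 89/1000 + 67/500 → 223/1000
merge 67/500 + 151/1000 → 57/200
merge 223/1000 + 61/250 → 467/1000
merge 31/125 + 57/200 → 533/1000
merge 467/1000 + 533/1000 → 1
L = 89/1000 + 67/500 + 223/1000 + 57/200 + 467/1000 + 533/1000 + 1 = 2731/1000 = 2.731 bits/symbol.

2.731 bits/symbol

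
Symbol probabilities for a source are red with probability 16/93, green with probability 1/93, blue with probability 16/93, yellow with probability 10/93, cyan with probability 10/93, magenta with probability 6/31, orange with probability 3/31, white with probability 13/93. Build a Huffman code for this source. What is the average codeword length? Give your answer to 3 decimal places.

2.914 bits/symbol

Repeatedly combine the two least-probable nodes; the expected code length is the sum of the merged weights.
merge 1/93 + 3/31 → 10/93
merge 10/93 + 10/93 → 20/93
merge 10/93 + 13/93 → 23/93
merge 16/93 + 16/93 → 32/93
merge 6/31 + 20/93 → 38/93
merge 23/93 + 32/93 → 55/93
merge 38/93 + 55/93 → 1
L = 10/93 + 20/93 + 23/93 + 32/93 + 38/93 + 55/93 + 1 = 271/93 ≈ 2.914 bits/symbol.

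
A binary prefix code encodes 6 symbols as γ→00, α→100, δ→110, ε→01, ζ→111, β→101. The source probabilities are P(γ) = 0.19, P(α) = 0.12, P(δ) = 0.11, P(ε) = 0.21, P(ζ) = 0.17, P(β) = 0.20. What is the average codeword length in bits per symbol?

L̄ = Σ pᵢ·ℓᵢ = 0.19·2 + 0.12·3 + 0.11·3 + 0.21·2 + 0.17·3 + 0.20·3 = 2.6 bits/symbol.

2.6 bits/symbol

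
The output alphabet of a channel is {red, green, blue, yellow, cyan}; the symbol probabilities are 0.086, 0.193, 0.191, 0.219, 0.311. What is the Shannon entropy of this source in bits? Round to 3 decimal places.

H = −Σ pᵢ log₂ pᵢ.
−0.086·log₂(0.086) = 0.3044
−0.193·log₂(0.193) = 0.4581
−0.191·log₂(0.191) = 0.4562
−0.219·log₂(0.219) = 0.4798
−0.311·log₂(0.311) = 0.5240
Sum ≈ 2.2225 → 2.222 bits.

2.222 bits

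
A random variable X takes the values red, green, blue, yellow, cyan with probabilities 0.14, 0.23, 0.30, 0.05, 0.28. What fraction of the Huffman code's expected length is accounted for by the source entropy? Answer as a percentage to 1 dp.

Entropy H = −Σ p log₂ p ≈ 2.1362 bits.
Huffman merges: 1/20+7/50→19/100; 19/100+23/100→21/50; 7/25+3/10→29/50; 21/50+29/50→1. L = 219/100 ≈ 2.1900.
Efficiency = H/L = 2.1362/2.1900 = 97.5%.

97.5%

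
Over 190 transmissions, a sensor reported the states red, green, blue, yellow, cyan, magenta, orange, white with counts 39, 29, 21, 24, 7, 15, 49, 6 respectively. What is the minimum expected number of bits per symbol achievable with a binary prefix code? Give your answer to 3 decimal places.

2.753 bits/symbol

Probabilities are the counts divided by 190.
Repeatedly combine the two least-probable nodes; the expected code length is the sum of the merged weights.
merge 3/95 + 7/190 → 13/190
merge 13/190 + 3/38 → 14/95
merge 21/190 + 12/95 → 9/38
merge 14/95 + 29/190 → 3/10
merge 39/190 + 9/38 → 42/95
merge 49/190 + 3/10 → 53/95
merge 42/95 + 53/95 → 1
L = 13/190 + 14/95 + 9/38 + 3/10 + 42/95 + 53/95 + 1 = 523/190 ≈ 2.753 bits/symbol.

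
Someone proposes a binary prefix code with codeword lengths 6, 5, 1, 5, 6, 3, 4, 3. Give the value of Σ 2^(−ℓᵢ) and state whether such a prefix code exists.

0.90625; yes

With common denominator 2^6 = 64: Σ 2^(−ℓᵢ) = 1/64 + 2/64 + 32/64 + 2/64 + 1/64 + 8/64 + 4/64 + 8/64 = 58/64 = 0.90625.
Kraft's inequality requires Σ ≤ 1; here Σ = 0.90625 ≤ 1, so such a prefix code exists.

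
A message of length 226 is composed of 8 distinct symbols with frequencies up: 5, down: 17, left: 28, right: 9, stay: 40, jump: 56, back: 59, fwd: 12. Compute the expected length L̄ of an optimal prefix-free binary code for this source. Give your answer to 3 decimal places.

Probabilities are the counts divided by 226.
Repeatedly combine the two least-probable nodes; the expected code length is the sum of the merged weights.
merge 5/226 + 9/226 → 7/113
merge 6/113 + 7/113 → 13/113
merge 17/226 + 13/113 → 43/226
merge 14/113 + 20/113 → 34/113
merge 43/226 + 28/113 → 99/226
merge 59/226 + 34/113 → 127/226
merge 99/226 + 127/226 → 1
L = 7/113 + 13/113 + 43/226 + 34/113 + 99/226 + 127/226 + 1 = 603/226 ≈ 2.668 bits/symbol.

2.668 bits/symbol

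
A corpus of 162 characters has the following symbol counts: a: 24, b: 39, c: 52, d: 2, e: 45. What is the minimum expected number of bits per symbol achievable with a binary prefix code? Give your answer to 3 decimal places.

Probabilities are the counts divided by 162.
Repeatedly combine the two least-probable nodes; the expected code length is the sum of the merged weights.
merge 1/81 + 4/27 → 13/81
merge 13/81 + 13/54 → 65/162
merge 5/18 + 26/81 → 97/162
merge 65/162 + 97/162 → 1
L = 13/81 + 65/162 + 97/162 + 1 = 175/81 ≈ 2.160 bits/symbol.

2.160 bits/symbol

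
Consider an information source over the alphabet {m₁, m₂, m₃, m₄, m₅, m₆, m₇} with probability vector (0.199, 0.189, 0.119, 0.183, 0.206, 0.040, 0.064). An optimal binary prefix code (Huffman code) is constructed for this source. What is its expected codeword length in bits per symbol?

2.699 bits/symbol

Repeatedly combine the two least-probable nodes; the expected code length is the sum of the merged weights.
merge 1/25 + 8/125 → 13/125
merge 13/125 + 119/1000 → 223/1000
merge 183/1000 + 189/1000 → 93/250
merge 199/1000 + 103/500 → 81/200
merge 223/1000 + 93/250 → 119/200
merge 81/200 + 119/200 → 1
L = 13/125 + 223/1000 + 93/250 + 81/200 + 119/200 + 1 = 2699/1000 = 2.699 bits/symbol.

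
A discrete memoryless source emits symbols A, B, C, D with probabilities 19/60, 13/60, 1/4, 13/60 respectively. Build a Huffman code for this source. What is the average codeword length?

Repeatedly combine the two least-probable nodes; the expected code length is the sum of the merged weights.
merge 13/60 + 13/60 → 13/30
merge 1/4 + 19/60 → 17/30
merge 13/30 + 17/30 → 1
L = 13/30 + 17/30 + 1 = 2 bits/symbol.

2 bits/symbol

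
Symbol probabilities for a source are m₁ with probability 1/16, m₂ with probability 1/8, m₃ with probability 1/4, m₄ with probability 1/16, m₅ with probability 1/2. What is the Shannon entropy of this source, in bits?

1.875 bits

Each probability is a power of 1/2, so log₂(1/p) is an integer.
H = Σ p·log₂(1/p) = 1/16·4 + 1/8·3 + 1/4·2 + 1/16·4 + 1/2·1 = 1.875 bits.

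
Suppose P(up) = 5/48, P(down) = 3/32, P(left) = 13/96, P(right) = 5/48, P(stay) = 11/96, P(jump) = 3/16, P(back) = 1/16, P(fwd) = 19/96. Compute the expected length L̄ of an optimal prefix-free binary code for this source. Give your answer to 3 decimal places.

2.958 bits/symbol

Repeatedly combine the two least-probable nodes; the expected code length is the sum of the merged weights.
merge 1/16 + 3/32 → 5/32
merge 5/48 + 5/48 → 5/24
merge 11/96 + 13/96 → 1/4
merge 5/32 + 3/16 → 11/32
merge 19/96 + 5/24 → 13/32
merge 1/4 + 11/32 → 19/32
merge 13/32 + 19/32 → 1
L = 5/32 + 5/24 + 1/4 + 11/32 + 13/32 + 19/32 + 1 = 71/24 ≈ 2.958 bits/symbol.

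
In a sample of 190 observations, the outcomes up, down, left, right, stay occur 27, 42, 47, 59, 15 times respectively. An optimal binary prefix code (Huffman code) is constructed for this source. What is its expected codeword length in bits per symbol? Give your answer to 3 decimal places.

Probabilities are the counts divided by 190.
Repeatedly combine the two least-probable nodes; the expected code length is the sum of the merged weights.
merge 3/38 + 27/190 → 21/95
merge 21/95 + 21/95 → 42/95
merge 47/190 + 59/190 → 53/95
merge 42/95 + 53/95 → 1
L = 21/95 + 42/95 + 53/95 + 1 = 211/95 ≈ 2.221 bits/symbol.

2.221 bits/symbol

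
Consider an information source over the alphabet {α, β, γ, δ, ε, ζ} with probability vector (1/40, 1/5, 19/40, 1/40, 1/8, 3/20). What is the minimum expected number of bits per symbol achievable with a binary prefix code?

Repeatedly combine the two least-probable nodes; the expected code length is the sum of the merged weights.
merge 1/40 + 1/40 → 1/20
merge 1/20 + 1/8 → 7/40
merge 3/20 + 7/40 → 13/40
merge 1/5 + 13/40 → 21/40
merge 19/40 + 21/40 → 1
L = 1/20 + 7/40 + 13/40 + 21/40 + 1 = 83/40 = 2.075 bits/symbol.

2.075 bits/symbol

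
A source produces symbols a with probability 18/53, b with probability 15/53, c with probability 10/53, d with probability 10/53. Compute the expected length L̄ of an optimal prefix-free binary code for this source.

Repeatedly combine the two least-probable nodes; the expected code length is the sum of the merged weights.
merge 10/53 + 10/53 → 20/53
merge 15/53 + 18/53 → 33/53
merge 20/53 + 33/53 → 1
L = 20/53 + 33/53 + 1 = 2 bits/symbol.

2 bits/symbol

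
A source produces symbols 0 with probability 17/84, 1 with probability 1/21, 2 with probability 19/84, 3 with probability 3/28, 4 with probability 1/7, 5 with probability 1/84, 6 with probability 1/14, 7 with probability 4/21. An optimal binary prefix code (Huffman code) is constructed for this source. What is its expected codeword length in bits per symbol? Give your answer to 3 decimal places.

Repeatedly combine the two least-probable nodes; the expected code length is the sum of the merged weights.
merge 1/84 + 1/21 → 5/84
merge 5/84 + 1/14 → 11/84
merge 3/28 + 11/84 → 5/21
merge 1/7 + 4/21 → 1/3
merge 17/84 + 19/84 → 3/7
merge 5/21 + 1/3 → 4/7
merge 3/7 + 4/7 → 1
L = 5/84 + 11/84 + 5/21 + 1/3 + 3/7 + 4/7 + 1 = 58/21 ≈ 2.762 bits/symbol.

2.762 bits/symbol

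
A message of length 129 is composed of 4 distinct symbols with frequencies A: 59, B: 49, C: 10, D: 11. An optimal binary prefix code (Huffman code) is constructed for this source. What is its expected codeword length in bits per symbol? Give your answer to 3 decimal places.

Probabilities are the counts divided by 129.
Repeatedly combine the two least-probable nodes; the expected code length is the sum of the merged weights.
merge 10/129 + 11/129 → 7/43
merge 7/43 + 49/129 → 70/129
merge 59/129 + 70/129 → 1
L = 7/43 + 70/129 + 1 = 220/129 ≈ 1.705 bits/symbol.

1.705 bits/symbol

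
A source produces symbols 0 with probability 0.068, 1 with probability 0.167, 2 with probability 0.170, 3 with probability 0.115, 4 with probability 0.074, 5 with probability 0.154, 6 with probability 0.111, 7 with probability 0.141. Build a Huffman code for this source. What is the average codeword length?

Repeatedly combine the two least-probable nodes; the expected code length is the sum of the merged weights.
merge 17/250 + 37/500 → 71/500
merge 111/1000 + 23/200 → 113/500
merge 141/1000 + 71/500 → 283/1000
merge 77/500 + 167/1000 → 321/1000
merge 17/100 + 113/500 → 99/250
merge 283/1000 + 321/1000 → 151/250
merge 99/250 + 151/250 → 1
L = 71/500 + 113/500 + 283/1000 + 321/1000 + 99/250 + 151/250 + 1 = 743/250 = 2.972 bits/symbol.

2.972 bits/symbol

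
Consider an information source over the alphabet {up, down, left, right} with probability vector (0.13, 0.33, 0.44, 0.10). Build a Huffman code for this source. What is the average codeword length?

Repeatedly combine the two least-probable nodes; the expected code length is the sum of the merged weights.
merge 1/10 + 13/100 → 23/100
merge 23/100 + 33/100 → 14/25
merge 11/25 + 14/25 → 1
L = 23/100 + 14/25 + 1 = 179/100 = 1.79 bits/symbol.

1.79 bits/symbol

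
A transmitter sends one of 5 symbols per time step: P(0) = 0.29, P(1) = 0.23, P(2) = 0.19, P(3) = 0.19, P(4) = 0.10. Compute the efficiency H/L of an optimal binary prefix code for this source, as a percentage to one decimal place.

Entropy H = −Σ p log₂ p ≈ 2.2482 bits.
Huffman merges: 1/10+19/100→29/100; 19/100+23/100→21/50; 29/100+29/100→29/50; 21/50+29/50→1. L = 229/100 ≈ 2.2900.
Efficiency = H/L = 2.2482/2.2900 = 98.2%.

98.2%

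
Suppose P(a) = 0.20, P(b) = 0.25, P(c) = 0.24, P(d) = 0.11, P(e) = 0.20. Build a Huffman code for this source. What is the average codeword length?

2.31 bits/symbol

Repeatedly combine the two least-probable nodes; the expected code length is the sum of the merged weights.
merge 11/100 + 1/5 → 31/100
merge 1/5 + 6/25 → 11/25
merge 1/4 + 31/100 → 14/25
merge 11/25 + 14/25 → 1
L = 31/100 + 11/25 + 14/25 + 1 = 231/100 = 2.31 bits/symbol.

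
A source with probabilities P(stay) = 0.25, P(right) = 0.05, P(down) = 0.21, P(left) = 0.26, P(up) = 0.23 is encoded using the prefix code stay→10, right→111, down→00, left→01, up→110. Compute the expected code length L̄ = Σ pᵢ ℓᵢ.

2.28 bits/symbol

L̄ = Σ pᵢ·ℓᵢ = 0.25·2 + 0.05·3 + 0.21·2 + 0.26·2 + 0.23·3 = 2.28 bits/symbol.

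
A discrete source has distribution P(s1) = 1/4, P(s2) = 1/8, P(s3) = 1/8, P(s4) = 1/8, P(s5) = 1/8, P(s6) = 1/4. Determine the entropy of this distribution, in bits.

2.5 bits

Each probability is a power of 1/2, so log₂(1/p) is an integer.
H = Σ p·log₂(1/p) = 1/4·2 + 1/8·3 + 1/8·3 + 1/8·3 + 1/8·3 + 1/4·2 = 2.5 bits.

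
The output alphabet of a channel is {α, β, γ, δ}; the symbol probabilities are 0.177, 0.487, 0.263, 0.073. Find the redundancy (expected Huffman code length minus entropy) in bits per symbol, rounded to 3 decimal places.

0.033 bits

Entropy H = −Σ p log₂ p ≈ 1.7301 bits.
Huffman merges: 73/1000+177/1000→1/4; 1/4+263/1000→513/1000; 487/1000+513/1000→1. L = 1763/1000 ≈ 1.7630.
L − H = 1.7630 − 1.7301 = 0.033 bits.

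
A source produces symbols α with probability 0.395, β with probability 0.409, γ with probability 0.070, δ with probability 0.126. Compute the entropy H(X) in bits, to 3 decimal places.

1.702 bits

H = −Σ pᵢ log₂ pᵢ.
−0.395·log₂(0.395) = 0.5293
−0.409·log₂(0.409) = 0.5275
−0.070·log₂(0.070) = 0.2686
−0.126·log₂(0.126) = 0.3766
Sum ≈ 1.7020 → 1.702 bits.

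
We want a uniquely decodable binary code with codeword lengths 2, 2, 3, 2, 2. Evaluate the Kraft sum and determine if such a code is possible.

With common denominator 2^3 = 8: Σ 2^(−ℓᵢ) = 2/8 + 2/8 + 1/8 + 2/8 + 2/8 = 9/8 = 1.125.
Kraft's inequality requires Σ ≤ 1; here Σ = 1.125 > 1, so no such prefix code exists.

1.125; no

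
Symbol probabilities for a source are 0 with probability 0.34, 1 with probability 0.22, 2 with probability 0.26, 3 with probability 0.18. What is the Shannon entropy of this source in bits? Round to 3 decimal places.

1.960 bits

H = −Σ pᵢ log₂ pᵢ.
−0.34·log₂(0.34) = 0.5292
−0.22·log₂(0.22) = 0.4806
−0.26·log₂(0.26) = 0.5053
−0.18·log₂(0.18) = 0.4453
Sum ≈ 1.9603 → 1.960 bits.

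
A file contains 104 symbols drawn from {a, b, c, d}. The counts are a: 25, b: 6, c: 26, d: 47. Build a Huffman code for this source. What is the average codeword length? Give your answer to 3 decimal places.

Probabilities are the counts divided by 104.
Repeatedly combine the two least-probable nodes; the expected code length is the sum of the merged weights.
merge 3/52 + 25/104 → 31/104
merge 1/4 + 31/104 → 57/104
merge 47/104 + 57/104 → 1
L = 31/104 + 57/104 + 1 = 24/13 ≈ 1.846 bits/symbol.

1.846 bits/symbol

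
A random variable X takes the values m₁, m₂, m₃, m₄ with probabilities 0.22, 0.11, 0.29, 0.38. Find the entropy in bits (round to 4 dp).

H = −Σ pᵢ log₂ pᵢ.
−0.22·log₂(0.22) = 0.4806
−0.11·log₂(0.11) = 0.3503
−0.29·log₂(0.29) = 0.5179
−0.38·log₂(0.38) = 0.5305
Sum ≈ 1.8792 → 1.8792 bits.

1.8792 bits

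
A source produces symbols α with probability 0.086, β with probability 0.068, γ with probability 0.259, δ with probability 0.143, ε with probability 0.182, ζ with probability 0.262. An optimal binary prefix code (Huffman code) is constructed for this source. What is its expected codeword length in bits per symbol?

2.451 bits/symbol

Repeatedly combine the two least-probable nodes; the expected code length is the sum of the merged weights.
merge 17/250 + 43/500 → 77/500
merge 143/1000 + 77/500 → 297/1000
merge 91/500 + 259/1000 → 441/1000
merge 131/500 + 297/1000 → 559/1000
merge 441/1000 + 559/1000 → 1
L = 77/500 + 297/1000 + 441/1000 + 559/1000 + 1 = 2451/1000 = 2.451 bits/symbol.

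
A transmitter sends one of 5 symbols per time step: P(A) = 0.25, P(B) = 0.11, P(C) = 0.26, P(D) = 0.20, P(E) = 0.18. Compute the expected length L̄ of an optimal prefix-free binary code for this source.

Repeatedly combine the two least-probable nodes; the expected code length is the sum of the merged weights.
merge 11/100 + 9/50 → 29/100
merge 1/5 + 1/4 → 9/20
merge 13/50 + 29/100 → 11/20
merge 9/20 + 11/20 → 1
L = 29/100 + 9/20 + 11/20 + 1 = 229/100 = 2.29 bits/symbol.

2.29 bits/symbol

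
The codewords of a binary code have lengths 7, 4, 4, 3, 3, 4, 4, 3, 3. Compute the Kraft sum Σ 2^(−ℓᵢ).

With common denominator 2^7 = 128: Σ 2^(−ℓᵢ) = 1/128 + 8/128 + 8/128 + 16/128 + 16/128 + 8/128 + 8/128 + 16/128 + 16/128 = 97/128 = 0.7578125.

0.7578125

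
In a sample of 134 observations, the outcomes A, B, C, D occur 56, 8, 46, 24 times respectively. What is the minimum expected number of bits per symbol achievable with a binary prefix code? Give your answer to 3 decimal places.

Probabilities are the counts divided by 134.
Repeatedly combine the two least-probable nodes; the expected code length is the sum of the merged weights.
merge 4/67 + 12/67 → 16/67
merge 16/67 + 23/67 → 39/67
merge 28/67 + 39/67 → 1
L = 16/67 + 39/67 + 1 = 122/67 ≈ 1.821 bits/symbol.

1.821 bits/symbol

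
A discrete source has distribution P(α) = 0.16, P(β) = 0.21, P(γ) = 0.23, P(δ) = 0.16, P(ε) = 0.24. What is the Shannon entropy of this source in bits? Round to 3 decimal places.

2.301 bits

H = −Σ pᵢ log₂ pᵢ.
−0.16·log₂(0.16) = 0.4230
−0.21·log₂(0.21) = 0.4728
−0.23·log₂(0.23) = 0.4877
−0.16·log₂(0.16) = 0.4230
−0.24·log₂(0.24) = 0.4941
Sum ≈ 2.3007 → 2.301 bits.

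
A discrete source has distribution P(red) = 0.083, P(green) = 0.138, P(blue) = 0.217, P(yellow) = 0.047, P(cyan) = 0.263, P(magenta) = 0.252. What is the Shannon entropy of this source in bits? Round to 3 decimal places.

H = −Σ pᵢ log₂ pᵢ.
−0.083·log₂(0.083) = 0.2980
−0.138·log₂(0.138) = 0.3943
−0.217·log₂(0.217) = 0.4783
−0.047·log₂(0.047) = 0.2073
−0.263·log₂(0.263) = 0.5068
−0.252·log₂(0.252) = 0.5011
Sum ≈ 2.3858 → 2.386 bits.

2.386 bits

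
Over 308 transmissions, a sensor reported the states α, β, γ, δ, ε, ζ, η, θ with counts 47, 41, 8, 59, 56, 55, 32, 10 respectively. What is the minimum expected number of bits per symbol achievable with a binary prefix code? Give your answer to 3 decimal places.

2.847 bits/symbol

Probabilities are the counts divided by 308.
Repeatedly combine the two least-probable nodes; the expected code length is the sum of the merged weights.
merge 2/77 + 5/154 → 9/154
merge 9/154 + 8/77 → 25/154
merge 41/308 + 47/308 → 2/7
merge 25/154 + 5/28 → 15/44
merge 2/11 + 59/308 → 115/308
merge 2/7 + 15/44 → 193/308
merge 115/308 + 193/308 → 1
L = 9/154 + 25/154 + 2/7 + 15/44 + 115/308 + 193/308 + 1 = 877/308 ≈ 2.847 bits/symbol.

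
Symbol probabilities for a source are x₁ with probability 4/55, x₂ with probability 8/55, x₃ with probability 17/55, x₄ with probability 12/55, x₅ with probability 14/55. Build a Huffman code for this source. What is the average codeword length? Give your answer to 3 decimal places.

Repeatedly combine the two least-probable nodes; the expected code length is the sum of the merged weights.
merge 4/55 + 8/55 → 12/55
merge 12/55 + 12/55 → 24/55
merge 14/55 + 17/55 → 31/55
merge 24/55 + 31/55 → 1
L = 12/55 + 24/55 + 31/55 + 1 = 122/55 ≈ 2.218 bits/symbol.

2.218 bits/symbol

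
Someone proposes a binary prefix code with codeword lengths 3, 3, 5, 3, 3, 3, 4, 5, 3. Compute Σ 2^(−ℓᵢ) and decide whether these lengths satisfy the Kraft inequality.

With common denominator 2^5 = 32: Σ 2^(−ℓᵢ) = 4/32 + 4/32 + 1/32 + 4/32 + 4/32 + 4/32 + 2/32 + 1/32 + 4/32 = 28/32 = 0.875.
Kraft's inequality requires Σ ≤ 1; here Σ = 0.875 ≤ 1, so such a prefix code exists.

0.875; yes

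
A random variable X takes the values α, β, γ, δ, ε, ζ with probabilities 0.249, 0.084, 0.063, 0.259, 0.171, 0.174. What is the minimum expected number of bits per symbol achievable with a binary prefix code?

2.465 bits/symbol

Repeatedly combine the two least-probable nodes; the expected code length is the sum of the merged weights.
merge 63/1000 + 21/250 → 147/1000
merge 147/1000 + 171/1000 → 159/500
merge 87/500 + 249/1000 → 423/1000
merge 259/1000 + 159/500 → 577/1000
merge 423/1000 + 577/1000 → 1
L = 147/1000 + 159/500 + 423/1000 + 577/1000 + 1 = 493/200 = 2.465 bits/symbol.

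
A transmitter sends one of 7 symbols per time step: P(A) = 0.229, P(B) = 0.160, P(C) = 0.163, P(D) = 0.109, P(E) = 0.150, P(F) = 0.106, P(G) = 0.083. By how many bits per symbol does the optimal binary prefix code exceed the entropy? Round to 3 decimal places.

0.034 bits

Entropy H = −Σ p log₂ p ≈ 2.7369 bits.
Huffman merges: 83/1000+53/500→189/1000; 109/1000+3/20→259/1000; 4/25+163/1000→323/1000; 189/1000+229/1000→209/500; 259/1000+323/1000→291/500; 209/500+291/500→1. L = 2771/1000 ≈ 2.7710.
L − H = 2.7710 − 2.7369 = 0.034 bits.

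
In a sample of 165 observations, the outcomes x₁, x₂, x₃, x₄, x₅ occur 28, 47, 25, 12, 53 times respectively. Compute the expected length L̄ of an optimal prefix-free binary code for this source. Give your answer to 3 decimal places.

2.224 bits/symbol

Probabilities are the counts divided by 165.
Repeatedly combine the two least-probable nodes; the expected code length is the sum of the merged weights.
merge 4/55 + 5/33 → 37/165
merge 28/165 + 37/165 → 13/33
merge 47/165 + 53/165 → 20/33
merge 13/33 + 20/33 → 1
L = 37/165 + 13/33 + 20/33 + 1 = 367/165 ≈ 2.224 bits/symbol.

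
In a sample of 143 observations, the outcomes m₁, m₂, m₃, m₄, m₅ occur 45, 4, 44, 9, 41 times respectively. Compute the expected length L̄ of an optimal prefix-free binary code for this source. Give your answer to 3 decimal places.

2.091 bits/symbol

Probabilities are the counts divided by 143.
Repeatedly combine the two least-probable nodes; the expected code length is the sum of the merged weights.
merge 4/143 + 9/143 → 1/11
merge 1/11 + 41/143 → 54/143
merge 4/13 + 45/143 → 89/143
merge 54/143 + 89/143 → 1
L = 1/11 + 54/143 + 89/143 + 1 = 23/11 ≈ 2.091 bits/symbol.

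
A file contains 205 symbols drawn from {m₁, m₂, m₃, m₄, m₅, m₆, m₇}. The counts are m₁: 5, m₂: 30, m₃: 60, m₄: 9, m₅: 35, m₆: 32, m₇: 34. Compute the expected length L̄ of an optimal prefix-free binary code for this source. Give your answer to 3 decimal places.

2.605 bits/symbol

Probabilities are the counts divided by 205.
Repeatedly combine the two least-probable nodes; the expected code length is the sum of the merged weights.
merge 1/41 + 9/205 → 14/205
merge 14/205 + 6/41 → 44/205
merge 32/205 + 34/205 → 66/205
merge 7/41 + 44/205 → 79/205
merge 12/41 + 66/205 → 126/205
merge 79/205 + 126/205 → 1
L = 14/205 + 44/205 + 66/205 + 79/205 + 126/205 + 1 = 534/205 ≈ 2.605 bits/symbol.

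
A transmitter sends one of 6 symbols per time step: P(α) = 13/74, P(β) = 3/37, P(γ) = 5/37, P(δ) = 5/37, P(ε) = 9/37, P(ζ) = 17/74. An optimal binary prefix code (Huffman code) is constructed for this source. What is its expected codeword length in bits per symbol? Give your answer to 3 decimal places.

2.527 bits/symbol

Repeatedly combine the two least-probable nodes; the expected code length is the sum of the merged weights.
merge 3/37 + 5/37 → 8/37
merge 5/37 + 13/74 → 23/74
merge 8/37 + 17/74 → 33/74
merge 9/37 + 23/74 → 41/74
merge 33/74 + 41/74 → 1
L = 8/37 + 23/74 + 33/74 + 41/74 + 1 = 187/74 ≈ 2.527 bits/symbol.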